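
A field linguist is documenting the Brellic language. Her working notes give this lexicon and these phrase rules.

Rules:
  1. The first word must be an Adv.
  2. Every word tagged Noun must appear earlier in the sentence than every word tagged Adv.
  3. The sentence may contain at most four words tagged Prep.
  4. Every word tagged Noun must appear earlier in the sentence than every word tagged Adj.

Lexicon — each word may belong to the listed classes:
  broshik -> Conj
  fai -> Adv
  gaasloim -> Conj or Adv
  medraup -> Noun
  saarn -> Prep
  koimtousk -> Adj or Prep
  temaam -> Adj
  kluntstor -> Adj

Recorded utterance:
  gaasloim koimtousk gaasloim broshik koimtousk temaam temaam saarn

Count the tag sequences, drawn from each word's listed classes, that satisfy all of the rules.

8

Candidates per position — 1:gaasloim {Conj,Adv}; 2:koimtousk {Adj,Prep}; 3:gaasloim {Conj,Adv}; 4:broshik {Conj}; 5:koimtousk {Adj,Prep}; 6:temaam {Adj}; 7:temaam {Adj}; 8:saarn {Prep}.
There are 16 candidate sequences in total.
Checking each against the rules leaves 8 sequences.
Count = 8.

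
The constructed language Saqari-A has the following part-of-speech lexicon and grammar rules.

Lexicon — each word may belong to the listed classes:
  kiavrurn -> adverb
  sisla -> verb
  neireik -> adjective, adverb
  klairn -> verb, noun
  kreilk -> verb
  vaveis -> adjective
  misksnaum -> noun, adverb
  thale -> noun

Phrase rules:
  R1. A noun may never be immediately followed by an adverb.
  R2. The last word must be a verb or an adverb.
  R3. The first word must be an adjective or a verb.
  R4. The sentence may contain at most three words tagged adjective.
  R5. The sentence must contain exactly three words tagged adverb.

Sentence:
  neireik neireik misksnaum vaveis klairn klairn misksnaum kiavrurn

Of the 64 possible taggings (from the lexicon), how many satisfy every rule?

Candidates per position — 1:neireik {adjective,adverb}; 2:neireik {adjective,adverb}; 3:misksnaum {noun,adverb}; 4:vaveis {adjective}; 5:klairn {verb,noun}; 6:klairn {verb,noun}; 7:misksnaum {noun,adverb}; 8:kiavrurn {adverb}.
There are 64 candidate sequences in total.
The sequences that satisfy every rule: adjective adjective adverb adjective verb verb adverb adverb; adjective adjective adverb adjective noun verb adverb adverb; adjective adverb noun adjective verb verb adverb adverb; adjective adverb noun adjective noun verb adverb adverb.
Count = 4.

4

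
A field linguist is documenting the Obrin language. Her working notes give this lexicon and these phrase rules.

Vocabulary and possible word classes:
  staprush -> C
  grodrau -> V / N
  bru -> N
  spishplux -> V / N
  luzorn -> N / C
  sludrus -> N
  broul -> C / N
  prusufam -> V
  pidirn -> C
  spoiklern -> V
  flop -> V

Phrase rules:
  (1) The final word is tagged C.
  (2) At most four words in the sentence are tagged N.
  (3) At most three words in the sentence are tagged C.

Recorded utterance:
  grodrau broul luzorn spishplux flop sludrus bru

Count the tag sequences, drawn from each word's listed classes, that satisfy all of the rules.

Candidates per position — 1:grodrau {V,N}; 2:broul {C,N}; 3:luzorn {N,C}; 4:spishplux {V,N}; 5:flop {V}; 6:sludrus {N}; 7:bru {N}.
There are 16 candidate sequences in total.
Rule 1 cannot be satisfied by any choice of tags from the lexicon.
So there is no consistent tagging.
Count = 0.

0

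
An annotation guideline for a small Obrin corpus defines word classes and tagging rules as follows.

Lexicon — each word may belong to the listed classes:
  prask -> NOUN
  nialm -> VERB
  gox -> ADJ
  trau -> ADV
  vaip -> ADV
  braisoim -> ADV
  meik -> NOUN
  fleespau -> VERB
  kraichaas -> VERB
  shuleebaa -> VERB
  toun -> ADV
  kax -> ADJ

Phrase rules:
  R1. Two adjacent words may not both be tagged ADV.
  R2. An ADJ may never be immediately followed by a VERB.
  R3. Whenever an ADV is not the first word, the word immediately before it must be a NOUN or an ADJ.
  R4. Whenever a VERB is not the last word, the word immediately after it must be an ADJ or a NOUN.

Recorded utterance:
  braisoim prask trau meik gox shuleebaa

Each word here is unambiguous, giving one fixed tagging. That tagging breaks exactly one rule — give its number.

Fixed tagging: ADV NOUN ADV NOUN ADJ VERB.
Applying the rules: R1 ok, R2 fails, R3 ok, R4 ok.
Only rule 2 fails.

2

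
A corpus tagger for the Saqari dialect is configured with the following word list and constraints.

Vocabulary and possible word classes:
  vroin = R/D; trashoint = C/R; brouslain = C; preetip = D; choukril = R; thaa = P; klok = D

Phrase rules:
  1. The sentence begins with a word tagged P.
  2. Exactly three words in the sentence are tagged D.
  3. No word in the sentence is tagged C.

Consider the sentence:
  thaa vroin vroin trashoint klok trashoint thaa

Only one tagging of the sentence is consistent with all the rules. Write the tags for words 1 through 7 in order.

P D D R D R P

Candidates per position — 1:thaa {P}; 2:vroin {R,D}; 3:vroin {R,D}; 4:trashoint {C,R}; 5:klok {D}; 6:trashoint {C,R}; 7:thaa {P}.
Position 2: R is ruled out by rule 2; that leaves D.
Position 3: R is ruled out by rule 2; that leaves D.
Position 4: C is ruled out by rule 3; that leaves R.
Position 6: C is ruled out by rule 3; that leaves R.
So the tagging must be: P D D R D R P.
Check: rule 1 holds; rule 2 holds; rule 3 holds.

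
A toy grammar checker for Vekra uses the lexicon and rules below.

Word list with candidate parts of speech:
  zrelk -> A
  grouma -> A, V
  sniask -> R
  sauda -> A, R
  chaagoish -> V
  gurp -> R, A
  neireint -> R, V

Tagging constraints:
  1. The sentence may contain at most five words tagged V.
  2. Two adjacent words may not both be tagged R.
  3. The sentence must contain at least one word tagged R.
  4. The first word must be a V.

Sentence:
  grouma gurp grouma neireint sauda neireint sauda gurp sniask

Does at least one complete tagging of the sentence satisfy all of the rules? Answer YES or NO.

Candidates per position — 1:grouma {A,V}; 2:gurp {R,A}; 3:grouma {A,V}; 4:neireint {R,V}; 5:sauda {A,R}; 6:neireint {R,V}; 7:sauda {A,R}; 8:gurp {R,A}; 9:sniask {R}.
One satisfying assignment: V R V V A R A A R.
Checking: rule 1 satisfied; rule 2 satisfied; rule 3 satisfied; rule 4 satisfied.

YES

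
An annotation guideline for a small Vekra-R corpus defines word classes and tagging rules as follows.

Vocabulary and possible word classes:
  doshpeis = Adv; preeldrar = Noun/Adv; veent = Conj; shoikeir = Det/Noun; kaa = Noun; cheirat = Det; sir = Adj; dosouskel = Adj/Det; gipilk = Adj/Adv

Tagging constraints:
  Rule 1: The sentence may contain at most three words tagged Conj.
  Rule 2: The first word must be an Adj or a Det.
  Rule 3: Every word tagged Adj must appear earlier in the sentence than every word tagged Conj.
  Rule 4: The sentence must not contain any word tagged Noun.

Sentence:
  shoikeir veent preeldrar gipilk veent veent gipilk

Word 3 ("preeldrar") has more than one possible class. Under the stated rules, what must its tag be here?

Adv

Candidates per position — 1:shoikeir {Det,Noun}; 2:veent {Conj}; 3:preeldrar {Noun,Adv}; 4:gipilk {Adj,Adv}; 5:veent {Conj}; 6:veent {Conj}; 7:gipilk {Adj,Adv}.
At position 1, choosing Noun makes rule 2 impossible to satisfy; hence Det.
At position 3, choosing Noun makes rule 4 impossible to satisfy; hence Adv.
At position 4, choosing Adj makes rule 3 impossible to satisfy; hence Adv.
At position 7, choosing Adj makes rule 3 impossible to satisfy; hence Adv.
So the tagging must be: Det Conj Adv Adv Conj Conj Adv.
Rule-by-rule: rule 1 ✓; rule 2 ✓; rule 3 ✓; rule 4 ✓.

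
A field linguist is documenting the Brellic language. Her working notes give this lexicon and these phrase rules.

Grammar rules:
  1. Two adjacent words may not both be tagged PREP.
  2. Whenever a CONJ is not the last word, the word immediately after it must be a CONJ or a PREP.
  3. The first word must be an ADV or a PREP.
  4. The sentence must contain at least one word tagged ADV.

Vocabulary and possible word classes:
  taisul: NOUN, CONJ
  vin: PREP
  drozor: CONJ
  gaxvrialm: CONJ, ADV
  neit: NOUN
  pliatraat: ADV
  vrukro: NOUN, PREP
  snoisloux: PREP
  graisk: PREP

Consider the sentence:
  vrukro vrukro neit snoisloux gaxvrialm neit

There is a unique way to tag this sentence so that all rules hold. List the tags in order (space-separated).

PREP NOUN NOUN PREP ADV NOUN

Candidates per position — 1:vrukro {NOUN,PREP}; 2:vrukro {NOUN,PREP}; 3:neit {NOUN}; 4:snoisloux {PREP}; 5:gaxvrialm {CONJ,ADV}; 6:neit {NOUN}.
If word 1 were NOUN, no tagging could satisfy rule 3; so word 1 is PREP.
If word 2 were PREP, no tagging could satisfy rule 1; so word 2 is NOUN.
If word 5 were CONJ, no tagging could satisfy rule 2; so word 5 is ADV.
The unique satisfying tagging is: PREP NOUN NOUN PREP ADV NOUN.
Verifying each rule — rule 1 holds; rule 2 holds; rule 3 holds; rule 4 holds.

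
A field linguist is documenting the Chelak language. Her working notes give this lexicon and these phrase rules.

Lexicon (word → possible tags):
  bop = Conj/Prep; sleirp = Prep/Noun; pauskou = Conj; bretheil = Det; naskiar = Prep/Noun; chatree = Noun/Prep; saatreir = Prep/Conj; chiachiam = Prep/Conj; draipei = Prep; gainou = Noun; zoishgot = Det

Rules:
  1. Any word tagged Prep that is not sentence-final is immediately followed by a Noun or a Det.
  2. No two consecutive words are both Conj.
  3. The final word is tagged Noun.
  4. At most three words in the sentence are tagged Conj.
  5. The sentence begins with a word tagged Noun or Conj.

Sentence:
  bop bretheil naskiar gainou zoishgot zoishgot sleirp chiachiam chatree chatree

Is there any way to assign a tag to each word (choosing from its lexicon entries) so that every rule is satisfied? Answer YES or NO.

YES

Candidates per position — 1:bop {Conj,Prep}; 2:bretheil {Det}; 3:naskiar {Prep,Noun}; 4:gainou {Noun}; 5:zoishgot {Det}; 6:zoishgot {Det}; 7:sleirp {Prep,Noun}; 8:chiachiam {Prep,Conj}; 9:chatree {Noun,Prep}; 10:chatree {Noun,Prep}.
One satisfying assignment: Conj Det Noun Noun Det Det Noun Prep Noun Noun.
Verifying each rule — rule 1 ✓; rule 2 ✓; rule 3 ✓; rule 4 ✓; rule 5 ✓.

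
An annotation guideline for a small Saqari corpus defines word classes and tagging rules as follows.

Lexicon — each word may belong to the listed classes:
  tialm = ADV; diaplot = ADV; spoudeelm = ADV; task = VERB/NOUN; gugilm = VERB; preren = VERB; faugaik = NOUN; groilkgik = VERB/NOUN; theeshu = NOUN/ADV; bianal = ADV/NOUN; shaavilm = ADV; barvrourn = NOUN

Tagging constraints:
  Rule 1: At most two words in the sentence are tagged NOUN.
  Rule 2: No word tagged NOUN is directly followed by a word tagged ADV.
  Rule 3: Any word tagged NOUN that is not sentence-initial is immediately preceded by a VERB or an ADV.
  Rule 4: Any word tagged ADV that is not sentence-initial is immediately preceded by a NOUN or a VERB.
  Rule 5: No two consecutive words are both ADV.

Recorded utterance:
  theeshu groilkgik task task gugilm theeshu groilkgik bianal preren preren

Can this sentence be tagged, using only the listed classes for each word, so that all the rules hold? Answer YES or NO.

YES

Candidates per position — 1:theeshu {NOUN,ADV}; 2:groilkgik {VERB,NOUN}; 3:task {VERB,NOUN}; 4:task {VERB,NOUN}; 5:gugilm {VERB}; 6:theeshu {NOUN,ADV}; 7:groilkgik {VERB,NOUN}; 8:bianal {ADV,NOUN}; 9:preren {VERB}; 10:preren {VERB}.
One satisfying assignment: ADV VERB NOUN VERB VERB ADV VERB ADV VERB VERB.
Verifying each rule — rule 1 satisfied; rule 2 satisfied; rule 3 satisfied; rule 4 satisfied; rule 5 satisfied.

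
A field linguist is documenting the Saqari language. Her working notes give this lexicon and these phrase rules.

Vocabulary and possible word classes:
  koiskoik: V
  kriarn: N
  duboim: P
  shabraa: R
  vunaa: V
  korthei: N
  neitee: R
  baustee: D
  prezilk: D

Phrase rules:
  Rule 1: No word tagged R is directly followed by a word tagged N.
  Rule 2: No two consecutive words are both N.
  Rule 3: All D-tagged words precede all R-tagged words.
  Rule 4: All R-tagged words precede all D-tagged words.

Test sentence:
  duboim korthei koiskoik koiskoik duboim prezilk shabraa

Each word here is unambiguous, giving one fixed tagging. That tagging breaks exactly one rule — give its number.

4

Fixed tagging: P N V V P D R.
Applying the rules: R1 ✓, R2 ✓, R3 ✓, R4 ✗.
Only rule 4 fails.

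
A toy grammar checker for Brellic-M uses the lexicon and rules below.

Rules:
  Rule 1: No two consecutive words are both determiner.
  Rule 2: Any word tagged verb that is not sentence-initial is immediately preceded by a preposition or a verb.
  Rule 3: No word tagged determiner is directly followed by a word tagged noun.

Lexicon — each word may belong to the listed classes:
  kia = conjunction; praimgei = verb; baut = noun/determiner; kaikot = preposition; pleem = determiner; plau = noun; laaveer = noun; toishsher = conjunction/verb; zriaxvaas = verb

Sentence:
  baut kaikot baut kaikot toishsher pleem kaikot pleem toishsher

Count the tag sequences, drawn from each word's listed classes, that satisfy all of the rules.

Candidates per position — 1:baut {noun,determiner}; 2:kaikot {preposition}; 3:baut {noun,determiner}; 4:kaikot {preposition}; 5:toishsher {conjunction,verb}; 6:pleem {determiner}; 7:kaikot {preposition}; 8:pleem {determiner}; 9:toishsher {conjunction,verb}.
There are 16 candidate sequences in total.
Checking each against the rules leaves 8 sequences.
Count = 8.

8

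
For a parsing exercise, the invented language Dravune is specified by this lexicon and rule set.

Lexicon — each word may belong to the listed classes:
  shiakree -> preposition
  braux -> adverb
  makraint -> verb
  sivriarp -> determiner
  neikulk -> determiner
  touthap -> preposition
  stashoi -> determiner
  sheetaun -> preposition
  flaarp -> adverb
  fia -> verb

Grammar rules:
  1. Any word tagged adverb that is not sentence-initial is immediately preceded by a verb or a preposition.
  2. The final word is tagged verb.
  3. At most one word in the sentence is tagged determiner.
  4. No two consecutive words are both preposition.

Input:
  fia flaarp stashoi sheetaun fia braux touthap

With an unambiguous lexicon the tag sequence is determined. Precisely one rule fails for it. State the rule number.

Fixed tagging: verb adverb determiner preposition verb adverb preposition.
Checking each rule: R1 pass, R2 fail, R3 pass, R4 pass.
Only rule 2 fails.

2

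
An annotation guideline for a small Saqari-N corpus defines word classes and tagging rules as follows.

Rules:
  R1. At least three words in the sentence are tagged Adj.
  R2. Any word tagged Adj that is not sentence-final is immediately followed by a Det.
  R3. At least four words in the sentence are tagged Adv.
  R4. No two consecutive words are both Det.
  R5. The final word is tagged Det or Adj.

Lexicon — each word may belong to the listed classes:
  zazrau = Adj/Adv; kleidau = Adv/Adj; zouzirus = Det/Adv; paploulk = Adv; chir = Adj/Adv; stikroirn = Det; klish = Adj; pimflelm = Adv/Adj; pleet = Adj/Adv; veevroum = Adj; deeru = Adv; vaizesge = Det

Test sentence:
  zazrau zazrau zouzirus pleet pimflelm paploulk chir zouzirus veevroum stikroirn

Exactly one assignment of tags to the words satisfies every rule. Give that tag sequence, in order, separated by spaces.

Adv Adj Det Adv Adv Adv Adj Det Adj Det

Candidates per position — 1:zazrau {Adj,Adv}; 2:zazrau {Adj,Adv}; 3:zouzirus {Det,Adv}; 4:pleet {Adj,Adv}; 5:pimflelm {Adv,Adj}; 6:paploulk {Adv}; 7:chir {Adj,Adv}; 8:zouzirus {Det,Adv}; 9:veevroum {Adj}; 10:stikroirn {Det}.
If word 1 were Adj, no tagging could satisfy rule 2; so word 1 is Adv.
If word 4 were Adj, no tagging could satisfy rule 2; so word 4 is Adv.
If word 5 were Adj, no tagging could satisfy rule 2; so word 5 is Adv.
If word 7 were Adv, no tagging could satisfy rule 1; so word 7 is Adj.
If word 8 were Adv, no tagging could satisfy rule 2; so word 8 is Det.
If word 2 were Adv, no tagging could satisfy rule 1; so word 2 is Adj.
If word 3 were Adv, no tagging could satisfy rule 2; so word 3 is Det.
The unique satisfying tagging is: Adv Adj Det Adv Adv Adv Adj Det Adj Det.
Verifying each rule — rule 1 ok; rule 2 ok; rule 3 ok; rule 4 ok; rule 5 ok.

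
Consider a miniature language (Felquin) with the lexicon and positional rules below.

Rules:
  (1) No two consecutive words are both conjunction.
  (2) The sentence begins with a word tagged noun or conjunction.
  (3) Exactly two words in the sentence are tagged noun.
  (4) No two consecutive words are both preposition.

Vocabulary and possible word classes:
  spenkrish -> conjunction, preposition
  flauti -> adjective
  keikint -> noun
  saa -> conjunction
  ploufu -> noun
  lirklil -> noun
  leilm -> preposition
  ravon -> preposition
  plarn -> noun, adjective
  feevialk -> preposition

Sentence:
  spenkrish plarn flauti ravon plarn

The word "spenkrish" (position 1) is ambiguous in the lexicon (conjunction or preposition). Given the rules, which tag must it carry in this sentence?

conjunction

Candidates per position — 1:spenkrish {conjunction,preposition}; 2:plarn {noun,adjective}; 3:flauti {adjective}; 4:ravon {preposition}; 5:plarn {noun,adjective}.
Word 1 cannot be preposition — rule 2 would then fail for every completion. It is conjunction.
Word 2 cannot be adjective — rule 3 would then fail for every completion. It is noun.
Word 5 cannot be adjective — rule 3 would then fail for every completion. It is noun.
That leaves exactly one tagging: conjunction noun adjective preposition noun.
Rule-by-rule: rule 1 ok; rule 2 ok; rule 3 ok; rule 4 ok.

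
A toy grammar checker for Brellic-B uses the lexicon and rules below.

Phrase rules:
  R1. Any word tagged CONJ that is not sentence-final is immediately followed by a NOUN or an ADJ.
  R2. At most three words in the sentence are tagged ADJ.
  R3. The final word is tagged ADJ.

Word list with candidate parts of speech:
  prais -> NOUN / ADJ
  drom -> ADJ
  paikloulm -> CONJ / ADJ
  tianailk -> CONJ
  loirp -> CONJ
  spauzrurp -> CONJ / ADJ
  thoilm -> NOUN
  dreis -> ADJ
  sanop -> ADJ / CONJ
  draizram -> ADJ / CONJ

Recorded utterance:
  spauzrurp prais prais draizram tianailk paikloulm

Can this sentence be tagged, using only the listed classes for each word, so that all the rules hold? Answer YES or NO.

YES

Candidates per position — 1:spauzrurp {CONJ,ADJ}; 2:prais {NOUN,ADJ}; 3:prais {NOUN,ADJ}; 4:draizram {ADJ,CONJ}; 5:tianailk {CONJ}; 6:paikloulm {CONJ,ADJ}.
One satisfying assignment: CONJ NOUN ADJ ADJ CONJ ADJ.
Rule-by-rule: rule 1 holds; rule 2 holds; rule 3 holds.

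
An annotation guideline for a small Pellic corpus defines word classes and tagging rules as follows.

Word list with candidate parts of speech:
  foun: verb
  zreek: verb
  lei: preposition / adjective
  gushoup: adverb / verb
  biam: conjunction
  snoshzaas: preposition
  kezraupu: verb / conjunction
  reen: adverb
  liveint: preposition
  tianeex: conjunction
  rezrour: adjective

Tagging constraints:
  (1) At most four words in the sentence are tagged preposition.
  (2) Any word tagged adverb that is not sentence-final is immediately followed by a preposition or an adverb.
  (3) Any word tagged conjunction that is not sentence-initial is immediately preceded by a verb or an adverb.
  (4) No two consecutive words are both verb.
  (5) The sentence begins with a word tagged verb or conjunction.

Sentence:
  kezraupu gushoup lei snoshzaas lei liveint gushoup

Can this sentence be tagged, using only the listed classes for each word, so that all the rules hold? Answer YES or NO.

YES

Candidates per position — 1:kezraupu {verb,conjunction}; 2:gushoup {adverb,verb}; 3:lei {preposition,adjective}; 4:snoshzaas {preposition}; 5:lei {preposition,adjective}; 6:liveint {preposition}; 7:gushoup {adverb,verb}.
One satisfying assignment: conjunction adverb preposition preposition adjective preposition adverb.
Checking: rule 1 ✓; rule 2 ✓; rule 3 ✓; rule 4 ✓; rule 5 ✓.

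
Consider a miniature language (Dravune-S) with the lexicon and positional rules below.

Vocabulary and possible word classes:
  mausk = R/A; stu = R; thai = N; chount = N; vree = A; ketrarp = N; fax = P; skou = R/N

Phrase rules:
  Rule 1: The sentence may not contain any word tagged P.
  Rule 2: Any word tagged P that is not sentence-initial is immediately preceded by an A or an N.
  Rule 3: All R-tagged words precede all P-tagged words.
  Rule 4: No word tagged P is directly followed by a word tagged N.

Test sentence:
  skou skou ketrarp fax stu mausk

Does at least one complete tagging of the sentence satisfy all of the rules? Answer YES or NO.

Candidates per position — 1:skou {R,N}; 2:skou {R,N}; 3:ketrarp {N}; 4:fax {P}; 5:stu {R}; 6:mausk {R,A}.
Rule 1 cannot be satisfied by any choice of tags from the lexicon.
So there is no consistent tagging.

NO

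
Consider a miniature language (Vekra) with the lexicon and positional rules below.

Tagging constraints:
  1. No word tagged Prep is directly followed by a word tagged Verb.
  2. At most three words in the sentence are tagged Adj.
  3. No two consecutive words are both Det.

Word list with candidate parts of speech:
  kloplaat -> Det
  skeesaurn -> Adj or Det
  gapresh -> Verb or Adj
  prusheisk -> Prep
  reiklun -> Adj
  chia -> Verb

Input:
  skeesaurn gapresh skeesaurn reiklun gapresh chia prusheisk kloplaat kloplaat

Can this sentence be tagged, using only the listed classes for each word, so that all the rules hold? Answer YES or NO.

Candidates per position — 1:skeesaurn {Adj,Det}; 2:gapresh {Verb,Adj}; 3:skeesaurn {Adj,Det}; 4:reiklun {Adj}; 5:gapresh {Verb,Adj}; 6:chia {Verb}; 7:prusheisk {Prep}; 8:kloplaat {Det}; 9:kloplaat {Det}.
Rule 3 cannot be satisfied by any choice of tags from the lexicon.
So there is no consistent tagging.

NO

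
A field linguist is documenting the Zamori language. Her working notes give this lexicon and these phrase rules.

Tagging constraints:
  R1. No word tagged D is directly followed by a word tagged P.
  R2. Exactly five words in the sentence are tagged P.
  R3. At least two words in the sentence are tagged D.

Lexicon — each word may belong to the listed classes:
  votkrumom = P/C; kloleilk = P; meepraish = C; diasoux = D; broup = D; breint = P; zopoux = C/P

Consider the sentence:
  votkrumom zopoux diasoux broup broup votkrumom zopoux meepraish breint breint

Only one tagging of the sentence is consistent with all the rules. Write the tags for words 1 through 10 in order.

P P D D D C P C P P

Candidates per position — 1:votkrumom {P,C}; 2:zopoux {C,P}; 3:diasoux {D}; 4:broup {D}; 5:broup {D}; 6:votkrumom {P,C}; 7:zopoux {C,P}; 8:meepraish {C}; 9:breint {P}; 10:breint {P}.
Position 6: P is ruled out by rule 1; that leaves C.
Position 7: C is ruled out by rule 2; that leaves P.
Position 1: C is ruled out by rule 2; that leaves P.
Position 2: C is ruled out by rule 2; that leaves P.
That leaves exactly one tagging: P P D D D C P C P P.
Rule-by-rule: rule 1 ✓; rule 2 ✓; rule 3 ✓.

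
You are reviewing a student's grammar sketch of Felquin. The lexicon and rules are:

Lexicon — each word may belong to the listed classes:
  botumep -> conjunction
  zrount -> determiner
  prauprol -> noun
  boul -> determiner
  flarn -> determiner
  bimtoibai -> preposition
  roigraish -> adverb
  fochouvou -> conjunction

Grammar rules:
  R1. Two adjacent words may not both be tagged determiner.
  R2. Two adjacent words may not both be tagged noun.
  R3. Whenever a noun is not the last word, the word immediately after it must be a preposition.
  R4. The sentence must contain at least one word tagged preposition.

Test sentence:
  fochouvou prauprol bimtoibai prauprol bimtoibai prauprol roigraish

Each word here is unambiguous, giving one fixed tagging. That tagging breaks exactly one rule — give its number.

Fixed tagging: conjunction noun preposition noun preposition noun adverb.
Rule check: R1 ✓, R2 ✓, R3 ✗, R4 ✓.
Only rule 3 fails.

3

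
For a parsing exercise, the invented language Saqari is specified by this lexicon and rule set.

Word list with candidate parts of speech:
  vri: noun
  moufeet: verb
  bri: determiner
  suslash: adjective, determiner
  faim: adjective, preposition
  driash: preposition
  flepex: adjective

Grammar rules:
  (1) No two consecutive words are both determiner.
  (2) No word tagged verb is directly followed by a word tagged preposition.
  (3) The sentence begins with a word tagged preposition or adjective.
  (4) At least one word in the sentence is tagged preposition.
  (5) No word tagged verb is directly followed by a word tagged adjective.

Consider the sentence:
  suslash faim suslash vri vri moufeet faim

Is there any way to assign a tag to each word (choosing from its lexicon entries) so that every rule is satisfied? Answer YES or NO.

Candidates per position — 1:suslash {adjective,determiner}; 2:faim {adjective,preposition}; 3:suslash {adjective,determiner}; 4:vri {noun}; 5:vri {noun}; 6:moufeet {verb}; 7:faim {adjective,preposition}.
Every candidate sequence violates at least one rule; no consistent tagging exists.

NO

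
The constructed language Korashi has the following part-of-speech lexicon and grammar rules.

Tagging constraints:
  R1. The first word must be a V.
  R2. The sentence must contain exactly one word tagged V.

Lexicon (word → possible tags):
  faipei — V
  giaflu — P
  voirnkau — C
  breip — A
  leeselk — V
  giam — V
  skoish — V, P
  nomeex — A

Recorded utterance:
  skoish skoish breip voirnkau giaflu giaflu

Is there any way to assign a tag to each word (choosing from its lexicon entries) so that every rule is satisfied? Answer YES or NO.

YES

Candidates per position — 1:skoish {V,P}; 2:skoish {V,P}; 3:breip {A}; 4:voirnkau {C}; 5:giaflu {P}; 6:giaflu {P}.
One satisfying assignment: V P A C P P.
Checking: rule 1 ok; rule 2 ok.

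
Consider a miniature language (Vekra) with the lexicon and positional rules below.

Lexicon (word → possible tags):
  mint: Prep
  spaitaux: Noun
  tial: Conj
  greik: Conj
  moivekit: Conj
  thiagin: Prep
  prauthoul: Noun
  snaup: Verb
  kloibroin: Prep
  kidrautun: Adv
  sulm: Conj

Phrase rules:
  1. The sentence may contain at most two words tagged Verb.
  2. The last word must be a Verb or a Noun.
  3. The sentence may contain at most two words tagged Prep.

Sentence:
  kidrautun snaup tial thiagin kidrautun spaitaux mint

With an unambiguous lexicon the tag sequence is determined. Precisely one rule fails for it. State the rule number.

2

Fixed tagging: Adv Verb Conj Prep Adv Noun Prep.
Checking each rule: R1 ✓, R2 ✗, R3 ✓.
Only rule 2 fails.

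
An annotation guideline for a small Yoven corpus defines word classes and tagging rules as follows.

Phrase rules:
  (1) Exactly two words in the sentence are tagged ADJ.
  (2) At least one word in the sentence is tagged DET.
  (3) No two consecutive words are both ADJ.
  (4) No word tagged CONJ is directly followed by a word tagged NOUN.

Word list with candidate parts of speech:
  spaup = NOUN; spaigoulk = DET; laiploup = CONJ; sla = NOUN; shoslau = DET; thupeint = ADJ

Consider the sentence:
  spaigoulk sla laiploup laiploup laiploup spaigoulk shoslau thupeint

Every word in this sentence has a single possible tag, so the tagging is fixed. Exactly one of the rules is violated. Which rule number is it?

Fixed tagging: DET NOUN CONJ CONJ CONJ DET DET ADJ.
Applying the rules: R1 ✗, R2 ✓, R3 ✓, R4 ✓.
Only rule 1 fails.

1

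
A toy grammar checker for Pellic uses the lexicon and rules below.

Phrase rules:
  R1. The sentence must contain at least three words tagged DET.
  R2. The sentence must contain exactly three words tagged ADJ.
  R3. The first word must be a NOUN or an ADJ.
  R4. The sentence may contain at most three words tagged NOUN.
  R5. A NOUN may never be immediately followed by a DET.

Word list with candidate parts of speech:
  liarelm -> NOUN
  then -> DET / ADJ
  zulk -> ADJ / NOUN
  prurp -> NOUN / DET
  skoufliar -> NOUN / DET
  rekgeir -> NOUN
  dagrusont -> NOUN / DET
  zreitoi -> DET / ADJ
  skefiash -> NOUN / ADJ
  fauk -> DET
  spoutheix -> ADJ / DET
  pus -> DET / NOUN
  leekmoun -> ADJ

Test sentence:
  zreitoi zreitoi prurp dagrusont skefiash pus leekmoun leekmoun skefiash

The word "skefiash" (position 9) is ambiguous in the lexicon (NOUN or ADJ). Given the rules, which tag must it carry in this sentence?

NOUN

Candidates per position — 1:zreitoi {DET,ADJ}; 2:zreitoi {DET,ADJ}; 3:prurp {NOUN,DET}; 4:dagrusont {NOUN,DET}; 5:skefiash {NOUN,ADJ}; 6:pus {DET,NOUN}; 7:leekmoun {ADJ}; 8:leekmoun {ADJ}; 9:skefiash {NOUN,ADJ}.
If word 1 were DET, no tagging could satisfy rule 3; so word 1 is ADJ.
If word 2 were ADJ, no tagging could satisfy rule 2; so word 2 is DET.
If word 5 were ADJ, no tagging could satisfy rule 2; so word 5 is NOUN.
If word 6 were DET, no tagging could satisfy rule 5; so word 6 is NOUN.
If word 9 were ADJ, no tagging could satisfy rule 2; so word 9 is NOUN.
If word 3 were NOUN, no tagging could satisfy rule 1; so word 3 is DET.
If word 4 were NOUN, no tagging could satisfy rule 1; so word 4 is DET.
The only consistent sequence is: ADJ DET DET DET NOUN NOUN ADJ ADJ NOUN.
Checking: rule 1 satisfied; rule 2 satisfied; rule 3 satisfied; rule 4 satisfied; rule 5 satisfied.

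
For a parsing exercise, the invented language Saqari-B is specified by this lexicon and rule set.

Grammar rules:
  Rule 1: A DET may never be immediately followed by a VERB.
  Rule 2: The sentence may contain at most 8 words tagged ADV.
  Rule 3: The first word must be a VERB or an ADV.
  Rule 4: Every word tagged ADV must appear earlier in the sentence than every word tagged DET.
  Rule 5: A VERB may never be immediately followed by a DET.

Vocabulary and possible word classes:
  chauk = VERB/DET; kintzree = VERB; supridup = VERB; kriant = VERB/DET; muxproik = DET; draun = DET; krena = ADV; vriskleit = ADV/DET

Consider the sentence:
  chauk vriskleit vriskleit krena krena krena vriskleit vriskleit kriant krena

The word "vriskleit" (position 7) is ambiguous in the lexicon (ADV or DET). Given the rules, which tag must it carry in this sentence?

Candidates per position — 1:chauk {VERB,DET}; 2:vriskleit {ADV,DET}; 3:vriskleit {ADV,DET}; 4:krena {ADV}; 5:krena {ADV}; 6:krena {ADV}; 7:vriskleit {ADV,DET}; 8:vriskleit {ADV,DET}; 9:kriant {VERB,DET}; 10:krena {ADV}.
Position 1: DET is ruled out by rule 3; that leaves VERB.
Position 2: DET is ruled out by rule 4; that leaves ADV.
Position 3: DET is ruled out by rule 4; that leaves ADV.
Position 7: DET is ruled out by rule 4; that leaves ADV.
Position 8: DET is ruled out by rule 4; that leaves ADV.
Position 9: DET is ruled out by rule 4; that leaves VERB.
The unique satisfying tagging is: VERB ADV ADV ADV ADV ADV ADV ADV VERB ADV.
Checking: rule 1 ✓; rule 2 ✓; rule 3 ✓; rule 4 ✓; rule 5 ✓.

ADV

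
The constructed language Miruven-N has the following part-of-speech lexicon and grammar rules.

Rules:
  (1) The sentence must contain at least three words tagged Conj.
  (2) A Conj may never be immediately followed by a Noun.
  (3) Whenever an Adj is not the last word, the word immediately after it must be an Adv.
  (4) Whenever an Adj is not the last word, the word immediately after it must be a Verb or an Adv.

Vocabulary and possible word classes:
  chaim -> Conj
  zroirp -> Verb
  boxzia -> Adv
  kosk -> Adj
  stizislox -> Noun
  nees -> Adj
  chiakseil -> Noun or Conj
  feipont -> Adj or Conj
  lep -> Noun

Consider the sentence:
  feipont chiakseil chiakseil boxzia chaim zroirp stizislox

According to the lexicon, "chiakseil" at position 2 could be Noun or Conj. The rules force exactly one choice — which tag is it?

Candidates per position — 1:feipont {Adj,Conj}; 2:chiakseil {Noun,Conj}; 3:chiakseil {Noun,Conj}; 4:boxzia {Adv}; 5:chaim {Conj}; 6:zroirp {Verb}; 7:stizislox {Noun}.
At position 1, choosing Adj makes rule 3 impossible to satisfy; hence Conj.
At position 2, choosing Noun makes rule 2 impossible to satisfy; hence Conj.
At position 3, choosing Noun makes rule 2 impossible to satisfy; hence Conj.
That leaves exactly one tagging: Conj Conj Conj Adv Conj Verb Noun.
Verifying each rule — rule 1 holds; rule 2 holds; rule 3 holds; rule 4 holds.

Conj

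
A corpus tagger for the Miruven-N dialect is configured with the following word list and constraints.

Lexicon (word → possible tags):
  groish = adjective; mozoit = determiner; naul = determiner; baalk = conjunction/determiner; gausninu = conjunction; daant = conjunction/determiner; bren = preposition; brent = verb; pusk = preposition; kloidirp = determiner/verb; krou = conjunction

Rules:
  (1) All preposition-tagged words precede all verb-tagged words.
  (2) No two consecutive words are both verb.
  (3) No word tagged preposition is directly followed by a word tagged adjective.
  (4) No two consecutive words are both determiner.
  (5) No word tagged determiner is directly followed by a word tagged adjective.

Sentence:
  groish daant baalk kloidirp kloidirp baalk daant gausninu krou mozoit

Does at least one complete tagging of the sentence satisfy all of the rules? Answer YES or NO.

YES

Candidates per position — 1:groish {adjective}; 2:daant {conjunction,determiner}; 3:baalk {conjunction,determiner}; 4:kloidirp {determiner,verb}; 5:kloidirp {determiner,verb}; 6:baalk {conjunction,determiner}; 7:daant {conjunction,determiner}; 8:gausninu {conjunction}; 9:krou {conjunction}; 10:mozoit {determiner}.
One satisfying assignment: adjective determiner conjunction determiner verb determiner conjunction conjunction conjunction determiner.
Checking: rule 1 ✓; rule 2 ✓; rule 3 ✓; rule 4 ✓; rule 5 ✓.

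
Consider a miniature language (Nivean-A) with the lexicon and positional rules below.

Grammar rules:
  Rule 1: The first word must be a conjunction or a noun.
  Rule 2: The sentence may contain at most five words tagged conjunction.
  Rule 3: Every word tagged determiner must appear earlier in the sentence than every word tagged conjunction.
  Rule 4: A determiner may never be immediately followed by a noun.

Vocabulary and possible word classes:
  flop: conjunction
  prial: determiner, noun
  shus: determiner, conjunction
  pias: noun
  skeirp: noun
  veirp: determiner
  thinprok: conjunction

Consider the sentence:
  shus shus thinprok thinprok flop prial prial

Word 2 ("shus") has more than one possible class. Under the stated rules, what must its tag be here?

Candidates per position — 1:shus {determiner,conjunction}; 2:shus {determiner,conjunction}; 3:thinprok {conjunction}; 4:thinprok {conjunction}; 5:flop {conjunction}; 6:prial {determiner,noun}; 7:prial {determiner,noun}.
At position 1, choosing determiner makes rule 1 impossible to satisfy; hence conjunction.
At position 2, choosing determiner makes rule 3 impossible to satisfy; hence conjunction.
At position 6, choosing determiner makes rule 3 impossible to satisfy; hence noun.
At position 7, choosing determiner makes rule 3 impossible to satisfy; hence noun.
That leaves exactly one tagging: conjunction conjunction conjunction conjunction conjunction noun noun.
Check: rule 1 holds; rule 2 holds; rule 3 holds; rule 4 holds.

conjunction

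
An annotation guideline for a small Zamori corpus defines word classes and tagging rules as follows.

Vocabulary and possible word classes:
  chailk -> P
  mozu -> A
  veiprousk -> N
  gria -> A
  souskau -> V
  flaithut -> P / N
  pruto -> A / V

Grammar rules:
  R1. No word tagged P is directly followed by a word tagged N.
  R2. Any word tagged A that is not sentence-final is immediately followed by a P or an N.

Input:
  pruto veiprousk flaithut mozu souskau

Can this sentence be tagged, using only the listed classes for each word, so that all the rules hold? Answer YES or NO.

Candidates per position — 1:pruto {A,V}; 2:veiprousk {N}; 3:flaithut {P,N}; 4:mozu {A}; 5:souskau {V}.
Rule 2 cannot be satisfied by any choice of tags from the lexicon.
So there is no consistent tagging.

NO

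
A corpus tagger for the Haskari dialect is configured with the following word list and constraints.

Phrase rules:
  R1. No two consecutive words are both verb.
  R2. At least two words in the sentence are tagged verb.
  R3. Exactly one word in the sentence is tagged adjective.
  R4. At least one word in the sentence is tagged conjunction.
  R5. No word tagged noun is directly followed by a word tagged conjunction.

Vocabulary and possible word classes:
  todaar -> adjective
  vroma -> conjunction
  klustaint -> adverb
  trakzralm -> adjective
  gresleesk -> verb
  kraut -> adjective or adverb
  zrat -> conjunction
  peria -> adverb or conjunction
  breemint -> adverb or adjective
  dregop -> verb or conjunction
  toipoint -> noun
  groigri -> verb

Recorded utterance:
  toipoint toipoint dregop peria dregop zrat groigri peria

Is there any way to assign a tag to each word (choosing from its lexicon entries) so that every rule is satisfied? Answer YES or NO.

Candidates per position — 1:toipoint {noun}; 2:toipoint {noun}; 3:dregop {verb,conjunction}; 4:peria {adverb,conjunction}; 5:dregop {verb,conjunction}; 6:zrat {conjunction}; 7:groigri {verb}; 8:peria {adverb,conjunction}.
Rule 3 cannot be satisfied by any choice of tags from the lexicon.
So there is no consistent tagging.

NO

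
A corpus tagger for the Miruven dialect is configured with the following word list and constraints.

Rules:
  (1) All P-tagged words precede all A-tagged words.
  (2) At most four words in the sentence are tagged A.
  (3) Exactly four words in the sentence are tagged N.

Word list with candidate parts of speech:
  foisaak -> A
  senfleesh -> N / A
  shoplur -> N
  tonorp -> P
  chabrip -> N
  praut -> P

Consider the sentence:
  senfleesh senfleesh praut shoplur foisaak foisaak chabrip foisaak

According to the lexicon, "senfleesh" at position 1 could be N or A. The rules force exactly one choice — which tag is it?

Candidates per position — 1:senfleesh {N,A}; 2:senfleesh {N,A}; 3:praut {P}; 4:shoplur {N}; 5:foisaak {A}; 6:foisaak {A}; 7:chabrip {N}; 8:foisaak {A}.
Position 1: A is ruled out by rule 1; that leaves N.
Position 2: A is ruled out by rule 1; that leaves N.
That leaves exactly one tagging: N N P N A A N A.
Verifying each rule — rule 1 ok; rule 2 ok; rule 3 ok.

N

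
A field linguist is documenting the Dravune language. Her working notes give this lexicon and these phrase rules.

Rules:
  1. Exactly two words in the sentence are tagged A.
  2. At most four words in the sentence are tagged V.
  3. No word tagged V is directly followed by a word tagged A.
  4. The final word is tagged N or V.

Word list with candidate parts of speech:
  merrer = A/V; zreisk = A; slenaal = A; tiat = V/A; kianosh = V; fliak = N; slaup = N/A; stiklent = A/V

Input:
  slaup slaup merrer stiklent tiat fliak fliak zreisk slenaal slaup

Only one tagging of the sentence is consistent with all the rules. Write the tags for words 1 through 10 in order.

N N V V V N N A A N

Candidates per position — 1:slaup {N,A}; 2:slaup {N,A}; 3:merrer {A,V}; 4:stiklent {A,V}; 5:tiat {V,A}; 6:fliak {N}; 7:fliak {N}; 8:zreisk {A}; 9:slenaal {A}; 10:slaup {N,A}.
Position 1: A is ruled out by rule 1; that leaves N.
Position 2: A is ruled out by rule 1; that leaves N.
Position 3: A is ruled out by rule 1; that leaves V.
Position 4: A is ruled out by rule 1; that leaves V.
Position 5: A is ruled out by rule 1; that leaves V.
Position 10: A is ruled out by rule 1; that leaves N.
The unique satisfying tagging is: N N V V V N N A A N.
Checking: rule 1 ok; rule 2 ok; rule 3 ok; rule 4 ok.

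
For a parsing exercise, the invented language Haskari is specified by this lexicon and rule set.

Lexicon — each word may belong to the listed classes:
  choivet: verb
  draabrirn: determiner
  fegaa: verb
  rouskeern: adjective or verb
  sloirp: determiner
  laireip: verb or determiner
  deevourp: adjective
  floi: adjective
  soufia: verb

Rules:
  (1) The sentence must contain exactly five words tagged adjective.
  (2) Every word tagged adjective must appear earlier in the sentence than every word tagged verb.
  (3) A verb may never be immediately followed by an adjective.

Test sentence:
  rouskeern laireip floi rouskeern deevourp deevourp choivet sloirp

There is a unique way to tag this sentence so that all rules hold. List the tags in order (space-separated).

adjective determiner adjective adjective adjective adjective verb determiner

Candidates per position — 1:rouskeern {adjective,verb}; 2:laireip {verb,determiner}; 3:floi {adjective}; 4:rouskeern {adjective,verb}; 5:deevourp {adjective}; 6:deevourp {adjective}; 7:choivet {verb}; 8:sloirp {determiner}.
If word 1 were verb, no tagging could satisfy rule 1; so word 1 is adjective.
If word 2 were verb, no tagging could satisfy rule 2; so word 2 is determiner.
If word 4 were verb, no tagging could satisfy rule 1; so word 4 is adjective.
So the tagging must be: adjective determiner adjective adjective adjective adjective verb determiner.
Checking: rule 1 ok; rule 2 ok; rule 3 ok.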